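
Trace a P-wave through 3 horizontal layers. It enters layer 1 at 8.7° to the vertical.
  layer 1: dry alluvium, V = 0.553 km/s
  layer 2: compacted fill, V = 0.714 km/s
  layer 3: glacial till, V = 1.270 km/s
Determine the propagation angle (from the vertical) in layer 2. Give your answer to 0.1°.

11.3°

Ray parameter p = sin 8.7° / 0.553 = 2.7353e-01 s/km.
sin θ_2 = p·V_2 = 2.7353e-01 × 0.714 = 0.1953.
θ_2 = 11.26° from the vertical.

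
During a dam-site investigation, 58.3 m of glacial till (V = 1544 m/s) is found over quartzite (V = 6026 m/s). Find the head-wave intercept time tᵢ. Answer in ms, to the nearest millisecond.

73 ms

θ_c = arcsin(V₁/V₂) = arcsin(1544/6026) = 14.85°; cos θ_c = 0.9666.
tᵢ = 2h·cos θ_c / V₁ = 2·58.3·0.9666 / 1544 = 0.07300 s.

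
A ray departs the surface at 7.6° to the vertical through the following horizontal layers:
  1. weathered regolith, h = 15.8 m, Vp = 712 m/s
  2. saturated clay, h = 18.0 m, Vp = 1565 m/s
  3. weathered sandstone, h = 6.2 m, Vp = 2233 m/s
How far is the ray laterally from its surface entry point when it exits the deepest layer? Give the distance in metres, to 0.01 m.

Ray parameter p = sin 7.6° / 712 m/s = 1.8575e-04 s/m.
Layer 1: θ = 7.60°; offset = 15.8·tan 7.60° = 2.1082 m.
Layer 2: sin θ = p·1565 = 0.2907 → θ = 16.90°; offset = 18.0·tan 16.90° = 5.4689 m.
Layer 3: sin θ = p·2233 = 0.4148 → θ = 24.51°; offset = 6.2·tan 24.51° = 2.8263 m.
Total horizontal offset = 10.4033 m.

10.40 m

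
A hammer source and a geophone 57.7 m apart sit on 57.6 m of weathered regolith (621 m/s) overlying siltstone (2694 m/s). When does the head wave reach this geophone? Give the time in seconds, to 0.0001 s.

t = x/V₂ + 2h·√(V₂²−V₁²)/(V₁V₂).
√(V₂²−V₁²) = √(2694²−621²) = 2621.4 m/s; delay term = 2·57.6·2621.4/(621·2694) = 0.18051 s.
t = 57.7/2694 + 0.18051 = 0.20193 s.

0.2019 s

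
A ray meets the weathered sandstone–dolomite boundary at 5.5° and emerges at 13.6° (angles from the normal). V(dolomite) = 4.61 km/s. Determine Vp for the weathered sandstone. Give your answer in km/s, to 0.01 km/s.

1.88 km/s

Snell's law: sin 5.5°/V₁ = sin 13.6°/V₂.
V₁ = V₂·sin 5.5°/sin 13.6° = 4.61 × 0.4076 = 1.88 km/s.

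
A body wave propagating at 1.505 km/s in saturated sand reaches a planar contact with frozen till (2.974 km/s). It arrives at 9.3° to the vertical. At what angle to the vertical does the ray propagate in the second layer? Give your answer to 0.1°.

Snell's law: sin θ₂ = (V₂/V₁)·sin θ₁ = (2.974/1.505)·sin 9.3° = 0.3193.
θ₂ = arcsin 0.3193 = 18.62° from the normal.

18.6°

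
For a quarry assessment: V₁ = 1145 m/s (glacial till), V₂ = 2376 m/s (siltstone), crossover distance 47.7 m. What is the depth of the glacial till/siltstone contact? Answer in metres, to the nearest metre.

h = (x_cross/2)·√((V₂−V₁)/(V₂+V₁)).
(V₂−V₁)/(V₂+V₁) = (2376−1145)/(2376+1145) = 0.3496; √ = 0.5913.
h = (47.7/2)·0.5913 = 14.10 m.

14 m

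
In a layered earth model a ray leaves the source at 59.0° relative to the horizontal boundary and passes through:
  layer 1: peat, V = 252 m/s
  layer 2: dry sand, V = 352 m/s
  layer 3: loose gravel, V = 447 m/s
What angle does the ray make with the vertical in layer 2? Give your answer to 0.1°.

46.0°

From the normal: θ₁ = 90° − 59.0° = 31.0°.
Ray parameter p = sin 31.0° / 252 = 2.0438e-03 s/m.
sin θ_2 = p·V_2 = 2.0438e-03 × 352 = 0.7194.
θ_2 = arcsin 0.7194 = 46.01°.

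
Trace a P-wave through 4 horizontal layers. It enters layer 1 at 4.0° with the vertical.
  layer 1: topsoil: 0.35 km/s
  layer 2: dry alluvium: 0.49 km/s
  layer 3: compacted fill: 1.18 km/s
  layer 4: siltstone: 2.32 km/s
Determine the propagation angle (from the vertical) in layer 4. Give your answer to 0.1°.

Snell's law across each interface conserves sin θ / V, so sin θ_4 = V_4·sin θ₁/V₁.
sin θ_4 = 2.32 × sin 4.0° / 0.35 = 0.4624.
θ_4 = 27.54° from the vertical.

27.5°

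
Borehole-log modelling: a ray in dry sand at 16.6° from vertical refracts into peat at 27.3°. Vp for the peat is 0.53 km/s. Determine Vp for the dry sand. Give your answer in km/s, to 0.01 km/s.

0.33 km/s

Snell's law: sin 16.6°/V₁ = sin 27.3°/V₂.
V₁ = V₂·sin 16.6°/sin 27.3° = 0.53 × 0.6229 = 0.33 km/s.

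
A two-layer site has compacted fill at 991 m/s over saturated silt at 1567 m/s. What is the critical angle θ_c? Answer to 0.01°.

39.23°

At critical incidence the refracted ray runs along the interface (θ₂ = 90°), so sin θ_c = V₁/V₂.
θ_c = arcsin(991/1567) = arcsin 0.6324 = 39.23°.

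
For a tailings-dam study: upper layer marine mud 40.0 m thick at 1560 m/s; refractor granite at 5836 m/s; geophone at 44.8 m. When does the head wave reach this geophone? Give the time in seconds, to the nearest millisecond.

0.057 s

t = x/V₂ + 2h·√(V₂²−V₁²)/(V₁V₂).
√(V₂²−V₁²) = √(5836²−1560²) = 5623.6 m/s; delay term = 2·40.0·5623.6/(1560·5836) = 0.04942 s.
t = 44.8/5836 + 0.04942 = 0.05709 s.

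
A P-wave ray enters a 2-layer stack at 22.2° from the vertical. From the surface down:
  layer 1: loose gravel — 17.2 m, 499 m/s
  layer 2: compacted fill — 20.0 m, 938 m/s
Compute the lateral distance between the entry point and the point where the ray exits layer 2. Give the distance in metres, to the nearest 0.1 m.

27.2 m

Apply Snell's law at each interface; in layer i the horizontal offset is hᵢ·tan θᵢ.
Layer 1: θ = 22.20°; offset = 17.2·tan 22.20° = 7.019 m.
Layer 2: sin θ = 938·sin 22.2°/499 = 0.7102, θ = 45.26°; offset = 20.0·tan 45.26° = 20.179 m.
Summing the layer offsets gives 27.198 m.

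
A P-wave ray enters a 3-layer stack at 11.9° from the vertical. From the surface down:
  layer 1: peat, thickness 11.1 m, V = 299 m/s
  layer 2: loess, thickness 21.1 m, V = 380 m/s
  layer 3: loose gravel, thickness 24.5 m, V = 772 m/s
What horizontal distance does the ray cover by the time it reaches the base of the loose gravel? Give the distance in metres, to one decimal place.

Apply Snell's law at each interface; in layer i the horizontal offset is hᵢ·tan θᵢ.
Layer 1: θ = 11.90°; offset = 11.1·tan 11.90° = 2.339 m.
Layer 2: sin θ = 380·sin 11.9°/299 = 0.2621, θ = 15.19°; offset = 21.1·tan 15.19° = 5.730 m.
Layer 3: sin θ = 772·sin 11.9°/299 = 0.5324, θ = 32.17°; offset = 24.5·tan 32.17° = 15.409 m.
Σ offsets = 23.478 m.

23.5 m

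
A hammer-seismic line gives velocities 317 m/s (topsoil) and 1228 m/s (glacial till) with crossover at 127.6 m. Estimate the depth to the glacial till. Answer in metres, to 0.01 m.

48.99 m

h = (x_cross/2)·√((V₂−V₁)/(V₂+V₁)).
(V₂−V₁)/(V₂+V₁) = (1228−317)/(1228+317) = 0.5896; √ = 0.7679.
h = (127.6/2)·0.7679 = 48.99 m.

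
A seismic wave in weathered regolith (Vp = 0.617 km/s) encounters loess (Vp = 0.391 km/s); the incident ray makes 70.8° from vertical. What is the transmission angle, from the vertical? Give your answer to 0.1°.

36.8°

sin θ₁/V₁ = sin θ₂/V₂ ⇒ sin θ₂ = 0.391·sin 70.8°/0.617 = 0.391·0.9444/0.617 = 0.5985.
θ₂ = sin⁻¹(0.5985) = 36.76° (from vertical).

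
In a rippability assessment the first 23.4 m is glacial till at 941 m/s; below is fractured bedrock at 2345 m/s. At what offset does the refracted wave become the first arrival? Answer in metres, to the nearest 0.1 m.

71.6 m

x_cross = 2h·√((V₂+V₁)/(V₂−V₁)).
(V₂+V₁)/(V₂−V₁) = (2345+941)/(2345−941) = 2.3405; √ = 1.5299.
x_cross = 2·23.4·1.5299 = 71.60 m.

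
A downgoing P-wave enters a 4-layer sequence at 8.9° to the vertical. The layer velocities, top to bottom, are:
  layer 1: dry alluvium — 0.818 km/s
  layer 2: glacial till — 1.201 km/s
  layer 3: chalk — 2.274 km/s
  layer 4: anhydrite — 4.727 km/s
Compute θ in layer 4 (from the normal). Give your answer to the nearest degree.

63°

Ray parameter p = sin 8.9° / 0.818 = 1.8913e-01 s/km.
sin θ_4 = p·V_4 = 1.8913e-01 × 4.727 = 0.8940.
θ_4 = arcsin 0.8940 = 63.38°.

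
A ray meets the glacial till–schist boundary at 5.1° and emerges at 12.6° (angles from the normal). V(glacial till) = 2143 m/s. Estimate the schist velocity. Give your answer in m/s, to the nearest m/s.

5259 m/s

sin 5.1° = 0.0889; sin 12.6° = 0.2181.
V₂ = V₁·(sin θ₂/sin θ₁) = 2143·(0.2181/0.0889) = 5258.84 m/s.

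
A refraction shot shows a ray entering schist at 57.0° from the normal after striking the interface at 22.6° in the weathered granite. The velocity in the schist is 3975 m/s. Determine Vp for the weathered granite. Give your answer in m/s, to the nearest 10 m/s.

1820 m/s

sin 22.6° = 0.3843; sin 57.0° = 0.8387.
V₁ = V₂·(sin θ₁/sin θ₂) = 3975·(0.3843/0.8387) = 1821.42 m/s.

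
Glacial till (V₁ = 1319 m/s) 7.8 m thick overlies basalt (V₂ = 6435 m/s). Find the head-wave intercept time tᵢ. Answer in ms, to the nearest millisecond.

θ_c = arcsin(V₁/V₂) = arcsin(1319/6435) = 11.83°; cos θ_c = 0.9788.
tᵢ = 2h·cos θ_c / V₁ = 2·7.8·0.9788 / 1319 = 0.01158 s.

12 ms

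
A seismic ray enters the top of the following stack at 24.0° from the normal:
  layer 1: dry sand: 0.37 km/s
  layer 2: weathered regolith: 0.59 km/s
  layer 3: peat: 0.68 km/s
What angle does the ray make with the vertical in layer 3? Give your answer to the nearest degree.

48°

Ray parameter p = sin 24.0° / 0.37 = 1.0993e+00 s/km.
sin θ_3 = p·V_3 = 1.0993e+00 × 0.68 = 0.7475.
θ_3 = 48.38° from the vertical.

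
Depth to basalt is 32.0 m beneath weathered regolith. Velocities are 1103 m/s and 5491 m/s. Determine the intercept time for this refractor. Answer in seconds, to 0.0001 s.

θ_c = arcsin(V₁/V₂) = arcsin(1103/5491) = 11.59°; cos θ_c = 0.9796.
tᵢ = 2h·cos θ_c / V₁ = 2·32.0·0.9796 / 1103 = 0.05684 s.

0.0568 s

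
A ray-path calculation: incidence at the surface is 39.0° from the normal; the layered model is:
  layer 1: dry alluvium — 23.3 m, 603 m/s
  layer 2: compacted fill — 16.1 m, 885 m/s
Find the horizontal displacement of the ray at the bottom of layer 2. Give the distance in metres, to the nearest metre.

Apply Snell's law at each interface; in layer i the horizontal offset is hᵢ·tan θᵢ.
Layer 1: θ = 39.00°; offset = 23.3·tan 39.00° = 18.868 m.
Layer 2: sin θ = 885·sin 39.0°/603 = 0.9236, θ = 67.46°; offset = 16.1·tan 67.46° = 38.797 m.
Summing the layer offsets gives 57.665 m.

58 m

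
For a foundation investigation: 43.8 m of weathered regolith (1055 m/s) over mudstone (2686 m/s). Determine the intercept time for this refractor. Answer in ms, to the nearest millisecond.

tᵢ = 2h·√(V₂²−V₁²)/(V₁V₂).
√(V₂²−V₁²) = √(2686²−1055²) = 2470.1 m/s.
tᵢ = 2·43.8·2470.1/(1055·2686) = 0.07636 s.

76 ms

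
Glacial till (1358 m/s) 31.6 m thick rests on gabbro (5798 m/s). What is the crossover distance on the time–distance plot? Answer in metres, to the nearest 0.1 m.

θ_c = arcsin(1358/5798) = 13.55°, so cos θ_c = 0.9722 and tᵢ = 2h cos θ_c/V₁ = 0.0452 s.
At crossover x/V₁ = x/V₂ + tᵢ ⇒ x = tᵢ/(1/V₁ − 1/V₂) = 0.04524/(7.3638e-04 − 1.7247e-04) = 80.23 m.

80.2 m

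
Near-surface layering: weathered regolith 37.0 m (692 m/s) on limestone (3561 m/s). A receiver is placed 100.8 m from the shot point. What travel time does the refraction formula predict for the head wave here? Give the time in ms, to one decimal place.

133.2 ms

t = x/V₂ + 2h·√(V₂²−V₁²)/(V₁V₂).
√(V₂²−V₁²) = √(3561²−692²) = 3493.1 m/s; delay term = 2·37.0·3493.1/(692·3561) = 0.10490 s.
t = 100.8/3561 + 0.10490 = 0.13320 s.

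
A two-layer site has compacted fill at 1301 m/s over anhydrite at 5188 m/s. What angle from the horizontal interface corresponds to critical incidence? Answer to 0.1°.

Critical incidence: sin θ_c = V₁/V₂ = 1301/5188 = 0.2508.
θ_c = arcsin 0.2508 = 14.52°.
Measured from the interface: 90° − 14.52° = 75.48°.

75.5°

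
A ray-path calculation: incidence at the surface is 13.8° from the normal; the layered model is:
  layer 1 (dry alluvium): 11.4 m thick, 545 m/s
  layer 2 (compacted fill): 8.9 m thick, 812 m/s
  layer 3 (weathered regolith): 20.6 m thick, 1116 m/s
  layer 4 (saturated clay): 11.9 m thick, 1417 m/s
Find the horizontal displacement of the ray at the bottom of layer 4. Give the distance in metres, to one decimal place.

27.1 m

Ray parameter p = sin 13.8° / 545 m/s = 4.3768e-04 s/m.
Layer 1: θ = 13.80°; offset = 11.4·tan 13.80° = 2.800 m.
Layer 2: sin θ = p·812 = 0.3554 → θ = 20.82°; offset = 8.9·tan 20.82° = 3.384 m.
Layer 3: sin θ = p·1116 = 0.4884 → θ = 29.24°; offset = 20.6·tan 29.24° = 11.531 m.
Layer 4: sin θ = p·1417 = 0.6202 → θ = 38.33°; offset = 11.9·tan 38.33° = 9.408 m.
Σ offsets = 27.123 m.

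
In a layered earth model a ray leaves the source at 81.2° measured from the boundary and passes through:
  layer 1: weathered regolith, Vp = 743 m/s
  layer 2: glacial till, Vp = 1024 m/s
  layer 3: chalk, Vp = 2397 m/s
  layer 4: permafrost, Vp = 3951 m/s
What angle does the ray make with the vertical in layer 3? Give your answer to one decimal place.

From the normal: θ₁ = 90° − 81.2° = 8.8°.
Snell's law across each interface conserves sin θ / V, so sin θ_3 = V_3·sin θ₁/V₁.
sin θ_3 = 2397 × sin 8.8° / 743 = 0.4935.
θ_3 = arcsin 0.4935 = 29.57°.

29.6°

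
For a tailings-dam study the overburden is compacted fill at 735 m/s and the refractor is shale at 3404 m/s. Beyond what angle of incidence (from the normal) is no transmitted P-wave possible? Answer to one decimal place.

At critical incidence the refracted ray runs along the interface (θ₂ = 90°), so sin θ_c = V₁/V₂.
θ_c = arcsin(735/3404) = arcsin 0.2159 = 12.47°.

12.5°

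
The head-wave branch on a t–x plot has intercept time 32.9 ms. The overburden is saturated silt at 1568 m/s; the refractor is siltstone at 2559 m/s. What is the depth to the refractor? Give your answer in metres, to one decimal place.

32.6 m

h = tᵢ·V₁·V₂ / (2·√(V₂²−V₁²)).
√(V₂²−V₁²) = √(2559² − 1568²) = 2022.3 m/s.
h = 0.0329 s × 1568 × 2559 / (2 × 2022.3) = 32.64 m.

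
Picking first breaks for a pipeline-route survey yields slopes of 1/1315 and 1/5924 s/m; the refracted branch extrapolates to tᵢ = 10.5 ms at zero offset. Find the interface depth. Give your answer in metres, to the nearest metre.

θ_c = arcsin(1315/5924) = 12.83°; cos θ_c = 0.9751.
tᵢ = 2h cos θ_c/V₁ ⇒ h = tᵢ·V₁/(2 cos θ_c) = 0.0105·1315/(2·0.9751) = 7.08 m.

7 m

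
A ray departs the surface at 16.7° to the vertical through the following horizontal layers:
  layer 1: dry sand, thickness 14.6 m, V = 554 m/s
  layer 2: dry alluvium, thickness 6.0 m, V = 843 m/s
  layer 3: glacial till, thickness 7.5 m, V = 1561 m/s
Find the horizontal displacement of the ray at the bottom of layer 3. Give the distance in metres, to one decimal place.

p = sin θ₁/V₁ = sin 16.7°/554 = 5.1870e-04 s/m is conserved through the stack.
Layer 1: θ = 16.70°; offset = 14.6·tan 16.70° = 4.380 m.
Layer 2: sin θ = p·843 = 0.4373 → θ = 25.93°; offset = 6.0·tan 25.93° = 2.917 m.
Layer 3: sin θ = p·1561 = 0.8097 → θ = 54.07°; offset = 7.5·tan 54.07° = 10.348 m.
Total horizontal offset = 17.645 m.

17.6 m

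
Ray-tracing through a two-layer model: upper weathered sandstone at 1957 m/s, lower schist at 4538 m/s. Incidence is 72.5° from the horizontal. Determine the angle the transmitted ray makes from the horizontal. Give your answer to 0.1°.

45.8°

Convert to the normal: θ₁ = 90° − 72.5° = 17.5°.
sin θ₁/V₁ = sin θ₂/V₂ ⇒ sin θ₂ = 4538·sin 17.5°/1957 = 4538·0.3007/1957 = 0.6973.
θ₂ = arcsin 0.6973 = 44.21° from the normal.
From the interface: 90° − 44.21° = 45.79°.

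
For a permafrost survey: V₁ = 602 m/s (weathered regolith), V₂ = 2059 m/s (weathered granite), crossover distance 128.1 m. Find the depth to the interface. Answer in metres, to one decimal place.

h = (x_cross/2)·√((V₂−V₁)/(V₂+V₁)).
(V₂−V₁)/(V₂+V₁) = (2059−602)/(2059+602) = 0.5475; √ = 0.7400.
h = (128.1/2)·0.7400 = 47.39 m.

47.4 m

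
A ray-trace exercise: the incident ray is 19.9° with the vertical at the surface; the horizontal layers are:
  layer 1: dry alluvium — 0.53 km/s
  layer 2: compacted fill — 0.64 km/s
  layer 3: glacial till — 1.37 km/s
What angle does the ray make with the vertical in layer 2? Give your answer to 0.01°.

Ray parameter p = sin 19.9° / 0.53 = 6.4223e-01 s/km.
sin θ_2 = p·V_2 = 6.4223e-01 × 0.64 = 0.4110.
θ_2 = arcsin 0.4110 = 24.27°.

24.27°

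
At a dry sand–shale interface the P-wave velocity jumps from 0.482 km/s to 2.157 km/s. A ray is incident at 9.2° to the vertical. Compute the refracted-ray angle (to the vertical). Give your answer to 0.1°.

45.7°

Snell's law: sin θ₂ = (V₂/V₁)·sin θ₁ = (2.157/0.482)·sin 9.2° = 0.7155.
θ₂ = arcsin 0.7155 = 45.68° from the normal.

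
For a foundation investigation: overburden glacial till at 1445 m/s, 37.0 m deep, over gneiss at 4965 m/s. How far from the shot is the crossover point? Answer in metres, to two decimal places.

θ_c = arcsin(1445/4965) = 16.92°, so cos θ_c = 0.9567 and tᵢ = 2h cos θ_c/V₁ = 0.0490 s.
At crossover x/V₁ = x/V₂ + tᵢ ⇒ x = tᵢ/(1/V₁ − 1/V₂) = 0.04899/(6.9204e-04 − 2.0141e-04) = 99.86 m.

99.86 m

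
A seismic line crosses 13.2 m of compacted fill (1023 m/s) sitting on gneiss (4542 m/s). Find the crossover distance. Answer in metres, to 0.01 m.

θ_c = arcsin(1023/4542) = 13.02°, so cos θ_c = 0.9743 and tᵢ = 2h cos θ_c/V₁ = 0.0251 s.
At crossover x/V₁ = x/V₂ + tᵢ ⇒ x = tᵢ/(1/V₁ − 1/V₂) = 0.02514/(9.7752e-04 − 2.2017e-04) = 33.20 m.

33.20 m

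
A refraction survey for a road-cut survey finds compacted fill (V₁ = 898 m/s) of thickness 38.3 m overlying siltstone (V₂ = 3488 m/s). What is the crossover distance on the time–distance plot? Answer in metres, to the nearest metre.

100 m

θ_c = arcsin(898/3488) = 14.92°, so cos θ_c = 0.9663 and tᵢ = 2h cos θ_c/V₁ = 0.0824 s.
At crossover x/V₁ = x/V₂ + tᵢ ⇒ x = tᵢ/(1/V₁ − 1/V₂) = 0.08243/(1.1136e-03 − 2.8670e-04) = 99.68 m.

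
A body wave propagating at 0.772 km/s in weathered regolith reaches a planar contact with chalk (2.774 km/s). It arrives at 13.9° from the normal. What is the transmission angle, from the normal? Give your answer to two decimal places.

59.68°

sin θ₁/V₁ = sin θ₂/V₂ ⇒ sin θ₂ = 2.774·sin 13.9°/0.772 = 2.774·0.2402/0.772 = 0.8632.
θ₂ = sin⁻¹(0.8632) = 59.68° (from vertical).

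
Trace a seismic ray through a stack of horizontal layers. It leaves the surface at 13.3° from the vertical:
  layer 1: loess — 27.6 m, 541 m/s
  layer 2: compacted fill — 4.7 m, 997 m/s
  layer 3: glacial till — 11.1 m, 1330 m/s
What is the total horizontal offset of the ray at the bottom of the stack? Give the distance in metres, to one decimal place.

Ray parameter p = sin 13.3° / 541 m/s = 4.2523e-04 s/m.
Layer 1: θ = 13.30°; offset = 27.6·tan 13.30° = 6.524 m.
Layer 2: sin θ = p·997 = 0.4240 → θ = 25.08°; offset = 4.7·tan 25.08° = 2.200 m.
Layer 3: sin θ = p·1330 = 0.5656 → θ = 34.44°; offset = 11.1·tan 34.44° = 7.612 m.
Total horizontal offset = 16.336 m.

16.3 m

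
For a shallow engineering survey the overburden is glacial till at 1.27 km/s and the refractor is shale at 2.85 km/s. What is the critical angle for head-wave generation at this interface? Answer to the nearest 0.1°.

Critical incidence: sin θ_c = V₁/V₂ = 1.27/2.85 = 0.4456.
θ_c = arcsin 0.4456 = 26.46°.

26.5°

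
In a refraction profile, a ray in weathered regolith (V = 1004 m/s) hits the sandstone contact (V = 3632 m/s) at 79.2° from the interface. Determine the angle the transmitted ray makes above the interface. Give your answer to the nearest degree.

47°

Convert to the normal: θ₁ = 90° − 79.2° = 10.8°.
Snell's law: sin θ₂ = (V₂/V₁)·sin θ₁ = (3632/1004)·sin 10.8° = 0.6779.
θ₂ = arcsin 0.6779 = 42.68° from the normal.
From the interface: 90° − 42.68° = 47.32°.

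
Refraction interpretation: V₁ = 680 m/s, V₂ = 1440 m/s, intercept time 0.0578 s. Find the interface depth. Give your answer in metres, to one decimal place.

22.3 m

h = tᵢ·V₁·V₂ / (2·√(V₂²−V₁²)).
√(V₂²−V₁²) = √(1440² − 680²) = 1269.3 m/s.
h = 0.0578 s × 680 × 1440 / (2 × 1269.3) = 22.29 m.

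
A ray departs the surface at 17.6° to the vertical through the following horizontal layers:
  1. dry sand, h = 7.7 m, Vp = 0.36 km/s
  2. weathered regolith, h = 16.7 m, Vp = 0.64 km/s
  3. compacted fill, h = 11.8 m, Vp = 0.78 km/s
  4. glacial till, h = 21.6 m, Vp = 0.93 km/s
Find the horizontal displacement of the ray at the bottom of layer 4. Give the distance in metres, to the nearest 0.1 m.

Ray parameter p = sin 17.6° / 0.36 km/s = 8.3992e-01 s/km.
Layer 1: θ = 17.60°; offset = 7.7·tan 17.60° = 2.443 m.
Layer 2: sin θ = p·0.64 = 0.5375 → θ = 32.52°; offset = 16.7·tan 32.52° = 10.646 m.
Layer 3: sin θ = p·0.78 = 0.6551 → θ = 40.93°; offset = 11.8·tan 40.93° = 10.232 m.
Layer 4: sin θ = p·0.93 = 0.7811 → θ = 51.36°; offset = 21.6·tan 51.36° = 27.022 m.
Σ offsets = 50.343 m.

50.3 m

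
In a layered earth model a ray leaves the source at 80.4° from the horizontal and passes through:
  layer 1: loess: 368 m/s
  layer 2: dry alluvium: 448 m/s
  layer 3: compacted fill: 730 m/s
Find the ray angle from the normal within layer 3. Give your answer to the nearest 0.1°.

19.3°

From the normal: θ₁ = 90° − 80.4° = 9.6°.
Snell's law across each interface conserves sin θ / V, so sin θ_3 = V_3·sin θ₁/V₁.
sin θ_3 = 730 × sin 9.6° / 368 = 0.3308.
θ_3 = arcsin 0.3308 = 19.32°.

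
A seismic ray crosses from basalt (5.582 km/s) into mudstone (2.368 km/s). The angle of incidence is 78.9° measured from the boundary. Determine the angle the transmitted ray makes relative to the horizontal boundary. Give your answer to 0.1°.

85.3°

Convert to the normal: θ₁ = 90° − 78.9° = 11.1°.
Snell's law: sin θ₂ = (V₂/V₁)·sin θ₁ = (2.368/5.582)·sin 11.1° = 0.0817.
θ₂ = arcsin 0.0817 = 4.68° from the normal.
From the interface: 90° − 4.68° = 85.32°.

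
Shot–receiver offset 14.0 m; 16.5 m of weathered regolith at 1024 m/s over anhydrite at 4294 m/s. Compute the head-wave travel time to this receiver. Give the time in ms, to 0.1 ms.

θ_c = arcsin(V₁/V₂) = arcsin(1024/4294) = 13.80°, cos θ_c = 0.9711.
Intercept time tᵢ = 2h cos θ_c / V₁ = 2·16.5·0.9711/1024 = 0.03130 s.
t = x/V₂ + tᵢ = 14.0/4294 + 0.03130 = 0.03456 s.

34.6 ms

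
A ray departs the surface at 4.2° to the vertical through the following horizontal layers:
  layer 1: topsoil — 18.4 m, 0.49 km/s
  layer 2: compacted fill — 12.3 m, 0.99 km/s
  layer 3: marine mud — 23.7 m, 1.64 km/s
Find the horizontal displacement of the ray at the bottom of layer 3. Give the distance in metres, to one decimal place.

p = sin θ₁/V₁ = sin 4.2°/0.49 = 1.4947e-01 s/km is conserved through the stack.
Layer 1: θ = 4.20°; offset = 18.4·tan 4.20° = 1.351 m.
Layer 2: sin θ = p·0.99 = 0.1480 → θ = 8.51°; offset = 12.3·tan 8.51° = 1.840 m.
Layer 3: sin θ = p·1.64 = 0.2451 → θ = 14.19°; offset = 23.7·tan 14.19° = 5.992 m.
Summing the layer offsets gives 9.184 m.

9.2 m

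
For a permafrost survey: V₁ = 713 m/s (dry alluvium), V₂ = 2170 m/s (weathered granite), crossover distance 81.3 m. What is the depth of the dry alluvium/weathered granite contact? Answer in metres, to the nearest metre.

x_cross = 2h·√((V₂+V₁)/(V₂−V₁)) → h = x_cross / (2·√((V₂+V₁)/(V₂−V₁))).
√((V₂+V₁)/(V₂−V₁)) = √((2170+713)/(2170−713)) = 1.4067.
h = 81.3 / (2·1.4067) = 28.90 m.

29 m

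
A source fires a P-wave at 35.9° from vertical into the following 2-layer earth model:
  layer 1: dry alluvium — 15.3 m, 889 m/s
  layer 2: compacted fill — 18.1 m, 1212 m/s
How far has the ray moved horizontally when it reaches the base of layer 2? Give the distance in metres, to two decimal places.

35.16 m

p = sin θ₁/V₁ = sin 35.9°/889 = 6.5959e-04 s/m is conserved through the stack.
Layer 1: θ = 35.90°; offset = 15.3·tan 35.90° = 11.0754 m.
Layer 2: sin θ = p·1212 = 0.7994 → θ = 53.07°; offset = 18.1·tan 53.07° = 24.0847 m.
Total horizontal offset = 35.1601 m.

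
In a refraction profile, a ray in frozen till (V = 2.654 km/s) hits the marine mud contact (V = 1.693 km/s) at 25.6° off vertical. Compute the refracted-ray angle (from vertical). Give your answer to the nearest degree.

Snell's law: sin θ₂ = (V₂/V₁)·sin θ₁ = (1.693/2.654)·sin 25.6° = 0.2756.
θ₂ = arcsin 0.2756 = 16.00° from the normal.

16°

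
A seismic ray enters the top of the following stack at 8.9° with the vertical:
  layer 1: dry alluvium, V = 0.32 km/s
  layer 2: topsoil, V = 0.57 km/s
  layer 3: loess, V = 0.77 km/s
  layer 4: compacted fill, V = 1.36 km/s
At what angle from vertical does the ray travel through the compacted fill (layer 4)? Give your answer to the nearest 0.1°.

41.1°

Ray parameter p = sin 8.9° / 0.32 = 4.8347e-01 s/km.
sin θ_4 = p·V_4 = 4.8347e-01 × 1.36 = 0.6575.
θ_4 = arcsin 0.6575 = 41.11°.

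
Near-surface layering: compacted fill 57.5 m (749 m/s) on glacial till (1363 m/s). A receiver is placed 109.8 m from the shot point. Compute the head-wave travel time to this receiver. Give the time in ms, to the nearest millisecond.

209 ms

t = x/V₂ + 2h·√(V₂²−V₁²)/(V₁V₂).
√(V₂²−V₁²) = √(1363²−749²) = 1138.8 m/s; delay term = 2·57.5·1138.8/(749·1363) = 0.12828 s.
t = 109.8/1363 + 0.12828 = 0.20884 s.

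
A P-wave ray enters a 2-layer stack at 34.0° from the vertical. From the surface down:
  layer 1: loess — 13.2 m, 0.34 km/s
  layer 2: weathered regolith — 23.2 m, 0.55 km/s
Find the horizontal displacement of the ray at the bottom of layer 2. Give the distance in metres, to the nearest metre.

Apply Snell's law at each interface; in layer i the horizontal offset is hᵢ·tan θᵢ.
Layer 1: θ = 34.00°; offset = 13.2·tan 34.00° = 8.904 m.
Layer 2: sin θ = 0.55·sin 34.0°/0.34 = 0.9046, θ = 64.77°; offset = 23.2·tan 64.77° = 49.227 m.
Σ offsets = 58.131 m.

58 m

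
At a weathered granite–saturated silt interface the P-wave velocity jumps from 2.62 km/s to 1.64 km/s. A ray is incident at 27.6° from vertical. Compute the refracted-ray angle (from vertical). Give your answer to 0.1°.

sin θ₁/V₁ = sin θ₂/V₂ ⇒ sin θ₂ = 1.64·sin 27.6°/2.62 = 1.64·0.4633/2.62 = 0.2900.
θ₂ = sin⁻¹(0.2900) = 16.86° (from vertical).

16.9°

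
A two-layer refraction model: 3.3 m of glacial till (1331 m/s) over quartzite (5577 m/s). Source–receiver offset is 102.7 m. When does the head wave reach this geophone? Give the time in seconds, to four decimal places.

0.0232 s

t = x/V₂ + 2h·√(V₂²−V₁²)/(V₁V₂).
√(V₂²−V₁²) = √(5577²−1331²) = 5415.8 m/s; delay term = 2·3.3·5415.8/(1331·5577) = 0.00482 s.
t = 102.7/5577 + 0.00482 = 0.02323 s.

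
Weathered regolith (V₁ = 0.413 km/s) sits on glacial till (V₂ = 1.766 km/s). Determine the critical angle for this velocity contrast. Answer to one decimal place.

13.5°

Critical incidence: sin θ_c = V₁/V₂ = 0.413/1.766 = 0.2339.
θ_c = arcsin 0.2339 = 13.52°.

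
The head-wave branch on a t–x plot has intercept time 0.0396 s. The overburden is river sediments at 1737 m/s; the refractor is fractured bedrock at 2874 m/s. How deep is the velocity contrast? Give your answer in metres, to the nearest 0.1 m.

h = tᵢ·V₁·V₂ / (2·√(V₂²−V₁²)).
√(V₂²−V₁²) = √(2874² − 1737²) = 2289.7 m/s.
h = 0.0396 s × 1737 × 2874 / (2 × 2289.7) = 43.17 m.

43.2 m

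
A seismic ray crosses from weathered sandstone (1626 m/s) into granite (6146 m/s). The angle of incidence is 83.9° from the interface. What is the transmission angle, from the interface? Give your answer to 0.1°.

66.3°

Convert to the normal: θ₁ = 90° − 83.9° = 6.1°.
sin θ₁/V₁ = sin θ₂/V₂ ⇒ sin θ₂ = 6146·sin 6.1°/1626 = 6146·0.1063/1626 = 0.4017.
θ₂ = sin⁻¹(0.4017) = 23.68° (from vertical).
From the interface: 90° − 23.68° = 66.32°.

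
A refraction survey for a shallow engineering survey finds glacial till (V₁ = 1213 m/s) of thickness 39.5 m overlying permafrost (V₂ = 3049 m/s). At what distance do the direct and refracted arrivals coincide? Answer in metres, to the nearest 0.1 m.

θ_c = arcsin(1213/3049) = 23.44°, so cos θ_c = 0.9175 and tᵢ = 2h cos θ_c/V₁ = 0.0598 s.
At crossover x/V₁ = x/V₂ + tᵢ ⇒ x = tᵢ/(1/V₁ − 1/V₂) = 0.05975/(8.2440e-04 − 3.2798e-04) = 120.36 m.

120.4 m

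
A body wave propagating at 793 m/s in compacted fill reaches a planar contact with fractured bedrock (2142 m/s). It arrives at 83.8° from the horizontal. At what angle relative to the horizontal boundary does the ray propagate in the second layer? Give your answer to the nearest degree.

Angle from the normal: 90° − 83.8° = 6.2°.
Snell's law: sin θ₂ = (V₂/V₁)·sin θ₁ = (2142/793)·sin 6.2° = 0.2917.
θ₂ = arcsin 0.2917 = 16.96° from the normal.
From the interface: 90° − 16.96° = 73.04°.

73°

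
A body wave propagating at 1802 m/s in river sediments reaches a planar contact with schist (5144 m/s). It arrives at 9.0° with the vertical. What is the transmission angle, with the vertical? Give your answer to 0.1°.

26.5°

Snell's law: sin θ₂ = (V₂/V₁)·sin θ₁ = (5144/1802)·sin 9.0° = 0.4466.
θ₂ = sin⁻¹(0.4466) = 26.52° (from vertical).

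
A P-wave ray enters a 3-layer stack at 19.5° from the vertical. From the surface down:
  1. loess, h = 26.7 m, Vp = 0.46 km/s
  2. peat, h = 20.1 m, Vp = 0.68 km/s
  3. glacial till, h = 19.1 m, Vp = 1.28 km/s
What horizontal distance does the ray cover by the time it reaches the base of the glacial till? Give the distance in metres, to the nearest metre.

p = sin θ₁/V₁ = sin 19.5°/0.46 = 7.2567e-01 s/km is conserved through the stack.
Layer 1: θ = 19.50°; offset = 26.7·tan 19.50° = 9.455 m.
Layer 2: sin θ = p·0.68 = 0.4935 → θ = 29.57°; offset = 20.1·tan 29.57° = 11.403 m.
Layer 3: sin θ = p·1.28 = 0.9289 → θ = 68.26°; offset = 19.1·tan 68.26° = 47.891 m.
Σ offsets = 68.750 m.

69 m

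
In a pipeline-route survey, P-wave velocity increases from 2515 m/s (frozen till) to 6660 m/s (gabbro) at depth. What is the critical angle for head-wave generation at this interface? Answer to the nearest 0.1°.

22.2°

Critical incidence: sin θ_c = V₁/V₂ = 2515/6660 = 0.3776.
θ_c = arcsin 0.3776 = 22.19°.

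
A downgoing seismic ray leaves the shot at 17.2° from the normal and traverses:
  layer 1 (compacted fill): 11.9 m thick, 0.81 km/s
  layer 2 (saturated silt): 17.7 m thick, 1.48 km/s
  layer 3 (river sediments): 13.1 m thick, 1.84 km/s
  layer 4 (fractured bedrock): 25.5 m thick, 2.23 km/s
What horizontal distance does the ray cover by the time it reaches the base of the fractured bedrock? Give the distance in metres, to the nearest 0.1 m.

Ray parameter p = sin 17.2° / 0.81 km/s = 3.6507e-01 s/km.
Layer 1: θ = 17.20°; offset = 11.9·tan 17.20° = 3.684 m.
Layer 2: sin θ = p·1.48 = 0.5403 → θ = 32.70°; offset = 17.7·tan 32.70° = 11.365 m.
Layer 3: sin θ = p·1.84 = 0.6717 → θ = 42.20°; offset = 13.1·tan 42.20° = 11.879 m.
Layer 4: sin θ = p·2.23 = 0.8141 → θ = 54.50°; offset = 25.5·tan 54.50° = 35.749 m.
Total horizontal offset = 62.676 m.

62.7 m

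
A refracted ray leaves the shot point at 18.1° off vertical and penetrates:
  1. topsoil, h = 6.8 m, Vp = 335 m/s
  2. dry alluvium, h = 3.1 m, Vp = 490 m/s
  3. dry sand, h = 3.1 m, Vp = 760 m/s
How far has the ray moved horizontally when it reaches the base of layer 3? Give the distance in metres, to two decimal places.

6.88 m

Apply Snell's law at each interface; in layer i the horizontal offset is hᵢ·tan θᵢ.
Layer 1: θ = 18.10°; offset = 6.8·tan 18.10° = 2.2226 m.
Layer 2: sin θ = 490·sin 18.1°/335 = 0.4544, θ = 27.03°; offset = 3.1·tan 27.03° = 1.5814 m.
Layer 3: sin θ = 760·sin 18.1°/335 = 0.7048, θ = 44.81°; offset = 3.1·tan 44.81° = 3.0800 m.
Total horizontal offset = 6.8840 m.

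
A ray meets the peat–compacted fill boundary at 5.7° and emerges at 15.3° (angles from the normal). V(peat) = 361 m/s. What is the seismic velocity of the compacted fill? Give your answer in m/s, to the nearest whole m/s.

sin 5.7° = 0.0993; sin 15.3° = 0.2639.
V₂ = V₁·(sin θ₂/sin θ₁) = 361·(0.2639/0.0993) = 959.11 m/s.

959 m/s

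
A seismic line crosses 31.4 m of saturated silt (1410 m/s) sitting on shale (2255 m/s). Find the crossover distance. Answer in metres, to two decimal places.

130.79 m

θ_c = arcsin(1410/2255) = 38.70°, so cos θ_c = 0.7804 and tᵢ = 2h cos θ_c/V₁ = 0.0348 s.
At crossover x/V₁ = x/V₂ + tᵢ ⇒ x = tᵢ/(1/V₁ − 1/V₂) = 0.03476/(7.0922e-04 − 4.4346e-04) = 130.79 m.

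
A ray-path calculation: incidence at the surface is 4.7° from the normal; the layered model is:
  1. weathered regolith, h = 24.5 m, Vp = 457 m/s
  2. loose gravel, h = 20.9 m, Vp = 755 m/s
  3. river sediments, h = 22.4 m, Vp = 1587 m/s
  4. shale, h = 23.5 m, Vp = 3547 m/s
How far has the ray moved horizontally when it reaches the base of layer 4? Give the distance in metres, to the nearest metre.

31 m

Apply Snell's law at each interface; in layer i the horizontal offset is hᵢ·tan θᵢ.
Layer 1: θ = 4.70°; offset = 24.5·tan 4.70° = 2.014 m.
Layer 2: sin θ = 755·sin 4.7°/457 = 0.1354, θ = 7.78°; offset = 20.9·tan 7.78° = 2.855 m.
Layer 3: sin θ = 1587·sin 4.7°/457 = 0.2845, θ = 16.53°; offset = 22.4·tan 16.53° = 6.649 m.
Layer 4: sin θ = 3547·sin 4.7°/457 = 0.6360, θ = 39.49°; offset = 23.5·tan 39.49° = 19.366 m.
Total horizontal offset = 30.884 m.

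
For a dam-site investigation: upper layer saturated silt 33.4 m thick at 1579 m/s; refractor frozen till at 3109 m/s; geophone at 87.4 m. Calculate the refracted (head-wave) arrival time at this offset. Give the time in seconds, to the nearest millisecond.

t = x/V₂ + 2h·√(V₂²−V₁²)/(V₁V₂).
√(V₂²−V₁²) = √(3109²−1579²) = 2678.2 m/s; delay term = 2·33.4·2678.2/(1579·3109) = 0.03644 s.
t = 87.4/3109 + 0.03644 = 0.06455 s.

0.065 s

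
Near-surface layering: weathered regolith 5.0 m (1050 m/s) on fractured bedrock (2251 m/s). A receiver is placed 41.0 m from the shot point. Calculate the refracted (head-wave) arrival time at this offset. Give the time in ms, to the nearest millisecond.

27 ms

θ_c = arcsin(V₁/V₂) = arcsin(1050/2251) = 27.80°, cos θ_c = 0.8845.
Intercept time tᵢ = 2h cos θ_c / V₁ = 2·5.0·0.8845/1050 = 0.00842 s.
t = x/V₂ + tᵢ = 41.0/2251 + 0.00842 = 0.02664 s.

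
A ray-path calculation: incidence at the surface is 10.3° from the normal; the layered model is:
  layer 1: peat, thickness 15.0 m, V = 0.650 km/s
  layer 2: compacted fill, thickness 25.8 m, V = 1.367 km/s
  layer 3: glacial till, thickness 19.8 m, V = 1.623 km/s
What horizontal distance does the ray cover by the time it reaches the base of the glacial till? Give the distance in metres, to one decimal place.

23.1 m

p = sin θ₁/V₁ = sin 10.3°/0.650 = 2.7508e-01 s/km is conserved through the stack.
Layer 1: θ = 10.30°; offset = 15.0·tan 10.30° = 2.726 m.
Layer 2: sin θ = p·1.367 = 0.3760 → θ = 22.09°; offset = 25.8·tan 22.09° = 10.470 m.
Layer 3: sin θ = p·1.623 = 0.4465 → θ = 26.52°; offset = 19.8·tan 26.52° = 9.879 m.
Summing the layer offsets gives 23.075 m.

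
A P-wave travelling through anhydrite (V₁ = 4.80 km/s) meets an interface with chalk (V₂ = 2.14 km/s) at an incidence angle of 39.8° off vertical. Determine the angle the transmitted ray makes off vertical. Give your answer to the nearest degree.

Snell's law: sin θ₂ = (V₂/V₁)·sin θ₁ = (2.14/4.80)·sin 39.8° = 0.2854.
θ₂ = sin⁻¹(0.2854) = 16.58° (from vertical).

17°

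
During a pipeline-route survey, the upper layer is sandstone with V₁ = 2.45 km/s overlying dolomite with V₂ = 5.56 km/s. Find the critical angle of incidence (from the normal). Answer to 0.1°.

Critical incidence: sin θ_c = V₁/V₂ = 2.45/5.56 = 0.4406.
θ_c = arcsin 0.4406 = 26.15°.

26.1°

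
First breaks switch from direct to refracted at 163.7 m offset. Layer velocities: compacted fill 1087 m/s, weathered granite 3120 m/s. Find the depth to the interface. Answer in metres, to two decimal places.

56.90 m

h = (x_cross/2)·√((V₂−V₁)/(V₂+V₁)).
(V₂−V₁)/(V₂+V₁) = (3120−1087)/(3120+1087) = 0.4832; √ = 0.6952.
h = (163.7/2)·0.6952 = 56.90 m.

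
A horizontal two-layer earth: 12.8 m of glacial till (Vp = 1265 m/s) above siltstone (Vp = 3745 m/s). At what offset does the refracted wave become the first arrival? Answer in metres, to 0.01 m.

x_cross = 2h·√((V₂+V₁)/(V₂−V₁)).
(V₂+V₁)/(V₂−V₁) = (3745+1265)/(3745−1265) = 2.0202; √ = 1.4213.
x_cross = 2·12.8·1.4213 = 36.39 m.

36.39 m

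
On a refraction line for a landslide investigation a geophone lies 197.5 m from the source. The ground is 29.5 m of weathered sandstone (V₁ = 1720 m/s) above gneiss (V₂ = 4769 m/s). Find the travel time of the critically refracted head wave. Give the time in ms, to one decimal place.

73.4 ms

θ_c = arcsin(V₁/V₂) = arcsin(1720/4769) = 21.14°, cos θ_c = 0.9327.
Intercept time tᵢ = 2h cos θ_c / V₁ = 2·29.5·0.9327/1720 = 0.03199 s.
t = x/V₂ + tᵢ = 197.5/4769 + 0.03199 = 0.07341 s.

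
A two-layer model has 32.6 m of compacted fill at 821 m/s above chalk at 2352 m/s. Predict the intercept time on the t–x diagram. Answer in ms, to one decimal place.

tᵢ = 2h·√(V₂²−V₁²)/(V₁V₂).
√(V₂²−V₁²) = √(2352²−821²) = 2204.1 m/s.
tᵢ = 2·32.6·2204.1/(821·2352) = 0.07442 s.

74.4 ms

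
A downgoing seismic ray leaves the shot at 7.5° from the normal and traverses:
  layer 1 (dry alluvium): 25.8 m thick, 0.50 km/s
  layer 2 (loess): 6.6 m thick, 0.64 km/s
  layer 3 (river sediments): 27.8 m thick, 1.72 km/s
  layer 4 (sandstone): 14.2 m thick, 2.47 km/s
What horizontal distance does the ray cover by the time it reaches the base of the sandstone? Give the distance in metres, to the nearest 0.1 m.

30.5 m

Ray parameter p = sin 7.5° / 0.50 km/s = 2.6105e-01 s/km.
Layer 1: θ = 7.50°; offset = 25.8·tan 7.50° = 3.397 m.
Layer 2: sin θ = p·0.64 = 0.1671 → θ = 9.62°; offset = 6.6·tan 9.62° = 1.118 m.
Layer 3: sin θ = p·1.72 = 0.4490 → θ = 26.68°; offset = 27.8·tan 26.68° = 13.970 m.
Layer 4: sin θ = p·2.47 = 0.6448 → θ = 40.15°; offset = 14.2·tan 40.15° = 11.979 m.
Σ offsets = 30.464 m.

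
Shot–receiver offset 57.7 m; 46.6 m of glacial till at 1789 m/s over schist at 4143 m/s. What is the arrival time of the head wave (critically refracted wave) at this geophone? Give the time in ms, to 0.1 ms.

t = x/V₂ + 2h·√(V₂²−V₁²)/(V₁V₂).
√(V₂²−V₁²) = √(4143²−1789²) = 3736.8 m/s; delay term = 2·46.6·3736.8/(1789·4143) = 0.04699 s.
t = 57.7/4143 + 0.04699 = 0.06092 s.

60.9 ms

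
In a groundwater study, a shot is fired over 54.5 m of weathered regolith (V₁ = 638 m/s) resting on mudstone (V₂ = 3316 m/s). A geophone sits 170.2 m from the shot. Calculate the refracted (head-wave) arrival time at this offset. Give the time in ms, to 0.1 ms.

θ_c = arcsin(V₁/V₂) = arcsin(638/3316) = 11.09°, cos θ_c = 0.9813.
Intercept time tᵢ = 2h cos θ_c / V₁ = 2·54.5·0.9813/638 = 0.16765 s.
t = x/V₂ + tᵢ = 170.2/3316 + 0.16765 = 0.21898 s.

219.0 ms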